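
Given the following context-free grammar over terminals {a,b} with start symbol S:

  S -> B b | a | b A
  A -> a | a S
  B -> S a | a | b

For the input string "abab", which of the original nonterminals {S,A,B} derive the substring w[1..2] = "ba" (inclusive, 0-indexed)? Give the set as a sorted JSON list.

CNF form of G:
  S -> B T1 | T1 A | a
  A -> T0 S | a
  B -> S T0 | a | b
  T0 -> a
  T1 -> b

Fill CYK table bottom-up, restricted to cells inside w[1..2]:
  cell(1,1) b: {B,T1}  orig:{B}
  cell(2,2) a: {A,B,S,T0}  orig:{A,B,S}
  cell(1,2) ba: {S}

Original NTs in T[1,2] deriving "ba": ["S"]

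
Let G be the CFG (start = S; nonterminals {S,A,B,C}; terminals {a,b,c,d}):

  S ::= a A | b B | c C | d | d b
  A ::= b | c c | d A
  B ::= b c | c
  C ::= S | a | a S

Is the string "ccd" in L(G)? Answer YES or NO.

Convert to CNF:
  S -> T0 C | T1 T2 | T2 B | T3 A | d
  A -> T0 T0 | T1 A | b
  B -> T2 T0 | c
  C -> T0 C | T1 T2 | T2 B | T3 A | T3 S | a | d
  T0 -> c
  T1 -> d
  T2 -> b
  T3 -> a

Fill CYK table bottom-up:
  T[0,0] 'c' = {B,T0}  orig:{B}
  T[1,1] 'c' = {B,T0}  orig:{B}
  T[2,2] 'd' = {C,S,T1}  orig:{C,S}
  T[0,1] 'cc' = {A}
  T[1,2] 'cd' = {C,S}
  T[0,2] 'ccd' = {C,S}

S ∈ T[0,2] ⇒ YES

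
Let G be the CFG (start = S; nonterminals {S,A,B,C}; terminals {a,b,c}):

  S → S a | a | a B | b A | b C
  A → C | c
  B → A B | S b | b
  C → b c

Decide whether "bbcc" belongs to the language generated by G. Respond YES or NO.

CNF form of G:
  S -> S T2 | T0 A | T0 C | T2 B | a
  A -> T0 T1 | c
  B -> A B | S T0 | b
  C -> T0 T1
  T0 -> b
  T1 -> c
  T2 -> a

CYK fill:
  cell(0,0) b: {B,T0}  orig:{B}
  cell(1,1) b: {B,T0}  orig:{B}
  cell(2,2) c: {A,T1}  orig:{A}
  cell(3,3) c: {A,T1}  orig:{A}
  cell(0,1) bb: ∅
  cell(1,2) bc: {A,C,S}
  cell(2,3) cc: ∅
  cell(0,2) bbc: {S}
  cell(1,3) bcc: ∅
  cell(0,3) bbcc: ∅

S ∉ T[0,3] ⇒ NO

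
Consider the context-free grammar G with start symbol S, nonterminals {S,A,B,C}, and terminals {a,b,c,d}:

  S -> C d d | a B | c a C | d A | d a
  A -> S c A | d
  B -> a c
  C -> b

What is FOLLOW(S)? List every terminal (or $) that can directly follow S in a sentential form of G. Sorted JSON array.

FIRST sets, iterate to fixpoint:
round 1:
  A via A→d: +{d}
  B via B→a c: +{a}
  C via C→b: +{b}
  S via S→C d d: +{b}
  S via S→a B: +{a}
  S via S→c a C: +{c}
  S via S→d A: +{d}
  S: {a,b,c,d}  A: {d}  B: {a}  C: {b}
round 2:
  A via A→S c A: +{a,b,c}
  S: {a,b,c,d}  A: {a,b,c,d}  B: {a}  C: {b}
round 3: (no change)
  S: {a,b,c,d}  A: {a,b,c,d}  B: {a}  C: {b}

FOLLOW sets:
seed FOLLOW(S) with $
round 1:
  A→S c A: FOLLOW(S) ⊇ FIRST(c) = {c}; new: +{c}
  S→C d d: FOLLOW(C) ⊇ FIRST(d) = {d}; new: +{d}
  S→a B: FOLLOW(B) ⊇ FOLLOW(S) ⊇ {$,c}; new: +{$,c}
  S→c a C: FOLLOW(C) ⊇ FOLLOW(S) ⊇ {$,c}; new: +{$,c}
  S→d A: FOLLOW(A) ⊇ FOLLOW(S) ⊇ {$,c}; new: +{$,c}
  FOLLOW(S)={$,c}  FOLLOW(A)={$,c}  FOLLOW(B)={$,c}  FOLLOW(C)={$,c,d}
round 2: (stable)
  FOLLOW(S)={$,c}  FOLLOW(A)={$,c}  FOLLOW(B)={$,c}  FOLLOW(C)={$,c,d}

FOLLOW(S) = ["$", "c"]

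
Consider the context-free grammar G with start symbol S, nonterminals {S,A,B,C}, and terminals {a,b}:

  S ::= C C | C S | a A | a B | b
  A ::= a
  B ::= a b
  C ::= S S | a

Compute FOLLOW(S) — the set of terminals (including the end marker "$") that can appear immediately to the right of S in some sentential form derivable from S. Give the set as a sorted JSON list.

FIRST iteration:
iter 1:
  A via A→a: +{a}
  B via B→a b: +{a}
  C via C→a: +{a}
  S via S→C C: +{a}
  S via S→b: +{b}
  FIRST(S)={a,b}  FIRST(A)={a}  FIRST(B)={a}  FIRST(C)={a}
iter 2:
  C via C→S S: +{b}
  FIRST(S)={a,b}  FIRST(A)={a}  FIRST(B)={a}  FIRST(C)={a,b}
iter 3: (stable)
  FIRST(S)={a,b}  FIRST(A)={a}  FIRST(B)={a}  FIRST(C)={a,b}

FOLLOW sets:
seed FOLLOW(S) with $
iter 1:
  C→S S: FOLLOW(S) ⊇ FIRST(S) = {a,b}; new: +{a,b}
  S→C C: FOLLOW(C) ⊇ FIRST(C) = {a,b}; new: +{a,b}
  S→C C: FOLLOW(C) ⊇ FOLLOW(S) ⊇ {$,a,b}; new: +{$}
  S→a A: FOLLOW(A) ⊇ FOLLOW(S) ⊇ {$,a,b}; new: +{$,a,b}
  S→a B: FOLLOW(B) ⊇ FOLLOW(S) ⊇ {$,a,b}; new: +{$,a,b}
  FOLLOW[S]={$,a,b}  FOLLOW[A]={$,a,b}  FOLLOW[B]={$,a,b}  FOLLOW[C]={$,a,b}
iter 2: (no change)
  FOLLOW[S]={$,a,b}  FOLLOW[A]={$,a,b}  FOLLOW[B]={$,a,b}  FOLLOW[C]={$,a,b}

FOLLOW(S) = ["$", "a", "b"]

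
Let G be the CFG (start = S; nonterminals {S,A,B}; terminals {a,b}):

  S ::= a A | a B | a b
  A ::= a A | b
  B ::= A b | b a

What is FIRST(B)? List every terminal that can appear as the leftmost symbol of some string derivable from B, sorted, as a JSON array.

FIRST sets, iterate to fixpoint:
iter 1:
  A via A→a A: +{a}
  A via A→b: +{b}
  B via B→A b: +{a,b}
  S via S→a A: +{a}
  FIRST(S)={a}  FIRST(A)={a,b}  FIRST(B)={a,b}
iter 2: (stable)
  FIRST(S)={a}  FIRST(A)={a,b}  FIRST(B)={a,b}

FIRST(B) = ["a", "b"]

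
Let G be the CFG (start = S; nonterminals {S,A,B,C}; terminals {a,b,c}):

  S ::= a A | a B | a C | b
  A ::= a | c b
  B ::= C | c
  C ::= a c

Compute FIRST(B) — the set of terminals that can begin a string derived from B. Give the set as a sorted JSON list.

FIRST iteration:
iter 1:
  A via A→a: +{a}
  A via A→c b: +{c}
  B via B→c: +{c}
  C via C→a c: +{a}
  S via S→a A: +{a}
  S via S→b: +{b}
  S: {a,b}  A: {a,c}  B: {c}  C: {a}
iter 2:
  B via B→C: +{a}
  S: {a,b}  A: {a,c}  B: {a,c}  C: {a}
iter 3: (stable)
  S: {a,b}  A: {a,c}  B: {a,c}  C: {a}

FIRST(B) = ["a", "c"]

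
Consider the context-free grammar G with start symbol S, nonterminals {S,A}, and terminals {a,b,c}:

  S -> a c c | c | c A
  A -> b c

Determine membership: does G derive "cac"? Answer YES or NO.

Convert to CNF:
  S -> T1 A | T2 X3 | c
  A -> T0 T1
  T0 -> b
  T1 -> c
  T2 -> a
  X3 -> T1 T1

Fill CYK table bottom-up:
  [0..0]={S,T1}  "c"  orig:{S}
  [1..1]={T2}  "a"  orig:{}
  [2..2]={S,T1}  "c"  orig:{S}
  [0..1]=∅  "ca"
  [1..2]=∅  "ac"
  [0..2]=∅  "cac"

S ∉ T[0,2] ⇒ NO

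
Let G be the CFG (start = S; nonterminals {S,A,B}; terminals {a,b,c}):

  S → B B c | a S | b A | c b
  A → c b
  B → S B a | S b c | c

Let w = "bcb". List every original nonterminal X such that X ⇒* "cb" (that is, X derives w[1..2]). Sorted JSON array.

Convert to CNF:
  S -> B X5 | T0 T1 | T1 A | T2 S
  A -> T0 T1
  B -> S X3 | S X4 | c
  T0 -> c
  T1 -> b
  T2 -> a
  X3 -> B T2
  X4 -> T1 T0
  X5 -> B T0

CYK table (by increasing span), restricted to cells inside w[1..2]:
  cell(1,1) c: {B,T0}  orig:{B}
  cell(2,2) b: {T1}  orig:{}
  cell(1,2) cb: {A,S}

Original NTs in T[1,2] deriving "cb": ["A", "S"]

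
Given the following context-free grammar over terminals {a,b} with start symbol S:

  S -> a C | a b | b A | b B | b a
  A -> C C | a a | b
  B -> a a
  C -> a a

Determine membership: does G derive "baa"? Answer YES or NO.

Convert to CNF:
  S -> T0 C | T0 T1 | T1 A | T1 B | T1 T0
  A -> C C | T0 T0 | b
  B -> T0 T0
  C -> T0 T0
  T0 -> a
  T1 -> b

Fill CYK table bottom-up:
  cell(0,0) b: {A,T1}  orig:{A}
  cell(1,1) a: {T0}  orig:{}
  cell(2,2) a: {T0}  orig:{}
  cell(0,1) ba: {S}
  cell(1,2) aa: {A,B,C}
  cell(0,2) baa: {S}

S ∈ T[0,2] ⇒ YES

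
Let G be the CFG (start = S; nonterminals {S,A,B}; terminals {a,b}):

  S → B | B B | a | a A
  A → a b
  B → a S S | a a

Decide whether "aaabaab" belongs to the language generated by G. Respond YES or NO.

CNF form of G:
  S -> B B | T0 A | T0 T0 | T0 X3 | a
  A -> T0 T1
  B -> T0 T0 | T0 X2
  T0 -> a
  T1 -> b
  X2 -> S S
  X3 -> S S

CYK fill:
  cell(0,0) a: {S,T0}  orig:{S}
  cell(1,1) a: {S,T0}  orig:{S}
  cell(2,2) a: {S,T0}  orig:{S}
  cell(3,3) b: {T1}  orig:{}
  cell(4,4) a: {S,T0}  orig:{S}
  cell(5,5) a: {S,T0}  orig:{S}
  cell(6,6) b: {T1}  orig:{}
  cell(0,1) aa: {B,S,X2,X3}  orig:{B,S}
  cell(1,2) aa: {B,S,X2,X3}  orig:{B,S}
  cell(2,3) ab: {A}
  cell(3,4) ba: ∅
  cell(4,5) aa: {B,S,X2,X3}  orig:{B,S}
  cell(5,6) ab: {A}
  cell(0,2) aaa: {B,S,X2,X3}  orig:{B,S}
  cell(1,3) aab: {S}
  cell(2,4) aba: ∅
  cell(3,5) baa: ∅
  cell(4,6) aab: {S}
  cell(0,3) aaab: {X2,X3}  orig:{}
  cell(1,4) aaba: {X2,X3}  orig:{}
  cell(2,5) abaa: ∅
  cell(3,6) baab: ∅
  cell(0,4) aaaba: {B,S}
  cell(1,5) aabaa: {X2,X3}  orig:{}
  cell(2,6) abaab: ∅
  cell(0,5) aaabaa: {B,S,X2,X3}  orig:{B,S}
  cell(1,6) aabaab: {X2,X3}  orig:{}
  cell(0,6) aaabaab: {B,S}

S ∈ T[0,6] ⇒ YES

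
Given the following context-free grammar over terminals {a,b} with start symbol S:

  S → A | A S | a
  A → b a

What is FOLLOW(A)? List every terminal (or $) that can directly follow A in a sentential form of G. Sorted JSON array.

FIRST iteration:
iter 1:
  A via A→b a: +{b}
  S via S→A: +{b}
  S via S→a: +{a}
  S: {a,b}  A: {b}
iter 2: (stable)
  S: {a,b}  A: {b}

Compute FOLLOW by fixpoint:
FOLLOW(S) := {$}
iter 1:
  S→A: FOLLOW(A) ⊇ FOLLOW(S) ⊇ {$}; new: +{$}
  S→A S: FOLLOW(A) ⊇ FIRST(S) = {a,b}; new: +{a,b}
  FOLLOW(S)={$}  FOLLOW(A)={$,a,b}
iter 2: — fixpoint
  FOLLOW(S)={$}  FOLLOW(A)={$,a,b}

FOLLOW(A) = ["$", "a", "b"]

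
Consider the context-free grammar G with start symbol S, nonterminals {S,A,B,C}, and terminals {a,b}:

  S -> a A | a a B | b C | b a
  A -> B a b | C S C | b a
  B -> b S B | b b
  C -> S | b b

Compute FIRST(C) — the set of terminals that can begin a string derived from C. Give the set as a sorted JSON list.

FIRST iteration:
[1]
  A via A→b a: +{b}
  B via B→b S B: +{b}
  C via C→b b: +{b}
  S via S→a A: +{a}
  S via S→b C: +{b}
  FIRST(S)={a,b}  FIRST(A)={b}  FIRST(B)={b}  FIRST(C)={b}
[2]
  C via C→S: +{a}
  FIRST(S)={a,b}  FIRST(A)={b}  FIRST(B)={b}  FIRST(C)={a,b}
[3]
  A via A→C S C: +{a}
  FIRST(S)={a,b}  FIRST(A)={a,b}  FIRST(B)={b}  FIRST(C)={a,b}
[4] (stable)
  FIRST(S)={a,b}  FIRST(A)={a,b}  FIRST(B)={b}  FIRST(C)={a,b}

FIRST(C) = ["a", "b"]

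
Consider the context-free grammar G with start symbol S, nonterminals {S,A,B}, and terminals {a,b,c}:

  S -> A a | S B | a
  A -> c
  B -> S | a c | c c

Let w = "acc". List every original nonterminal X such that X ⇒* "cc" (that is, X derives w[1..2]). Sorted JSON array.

CNF form of G:
  S -> A T0 | S B | a
  A -> c
  B -> A T0 | S B | T0 T1 | T1 T1 | a
  T0 -> a
  T1 -> c

CYK table (by increasing span), restricted to cells inside w[1..2]:
  cell(1,1) c: {A,T1}  orig:{A}
  cell(2,2) c: {A,T1}  orig:{A}
  cell(1,2) cc: {B}

Original NTs in T[1,2] deriving "cc": ["B"]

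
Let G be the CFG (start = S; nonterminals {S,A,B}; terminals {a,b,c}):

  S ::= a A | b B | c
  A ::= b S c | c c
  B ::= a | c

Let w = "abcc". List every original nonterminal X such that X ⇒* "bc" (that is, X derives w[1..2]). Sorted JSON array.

CNF form of G:
  S -> T0 B | T2 A | c
  A -> T0 X3 | T1 T1
  B -> a | c
  T0 -> b
  T1 -> c
  T2 -> a
  X3 -> S T1

Fill CYK table bottom-up, restricted to cells inside w[1..2]:
  T[1,1] 'b' = {T0}  orig:{}
  T[2,2] 'c' = {B,S,T1}  orig:{B,S}
  T[1,2] 'bc' = {S}

Original NTs in T[1,2] deriving "bc": ["S"]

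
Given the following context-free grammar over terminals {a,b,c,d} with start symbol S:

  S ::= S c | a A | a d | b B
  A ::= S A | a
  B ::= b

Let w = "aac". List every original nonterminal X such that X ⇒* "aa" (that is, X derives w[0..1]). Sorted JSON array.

CNF form of G:
  S -> S T0 | T1 A | T1 T2 | T3 B
  A -> S A | a
  B -> b
  T0 -> c
  T1 -> a
  T2 -> d
  T3 -> b

Fill CYK table bottom-up (cells [i..j] with 0 ≤ i ≤ j ≤ 1 only):
  [0..0]={A,T1}  "a"  orig:{A}
  [1..1]={A,T1}  "a"  orig:{A}
  [0..1]={S}  "aa"

Original NTs in T[0,1] deriving "aa": ["S"]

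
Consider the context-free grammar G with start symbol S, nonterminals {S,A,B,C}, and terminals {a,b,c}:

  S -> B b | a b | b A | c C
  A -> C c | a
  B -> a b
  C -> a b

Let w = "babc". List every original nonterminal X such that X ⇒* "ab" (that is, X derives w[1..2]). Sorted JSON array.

Convert to CNF:
  S -> B T2 | T0 C | T1 T2 | T2 A
  A -> C T0 | a
  B -> T1 T2
  C -> T1 T2
  T0 -> c
  T1 -> a
  T2 -> b

CYK fill, restricted to cells inside w[1..2]:
  T[1,1] 'a' = {A,T1}  orig:{A}
  T[2,2] 'b' = {T2}  orig:{}
  T[1,2] 'ab' = {B,C,S}

Original NTs in T[1,2] deriving "ab": ["B", "C", "S"]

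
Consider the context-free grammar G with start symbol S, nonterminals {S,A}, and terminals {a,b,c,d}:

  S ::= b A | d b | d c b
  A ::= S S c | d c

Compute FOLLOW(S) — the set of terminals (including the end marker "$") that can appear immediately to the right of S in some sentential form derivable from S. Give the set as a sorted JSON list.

FIRST sets, iterate to fixpoint:
iter 1:
  A via A→d c: +{d}
  S via S→b A: +{b}
  S via S→d b: +{d}
  FIRST(S)={b,d}  FIRST(A)={d}
iter 2:
  A via A→S S c: +{b}
  FIRST(S)={b,d}  FIRST(A)={b,d}
iter 3: (stable)
  FIRST(S)={b,d}  FIRST(A)={b,d}

FOLLOW sets:
seed FOLLOW(S) with $
round 1:
  A→S S c: FOLLOW(S) ⊇ FIRST(S) = {b,d}; new: +{b,d}
  A→S S c: FOLLOW(S) ⊇ FIRST(c) = {c}; new: +{c}
  S→b A: FOLLOW(A) ⊇ FOLLOW(S) ⊇ {$,b,c,d}; new: +{$,b,c,d}
  FOLLOW(S)={$,b,c,d}  FOLLOW(A)={$,b,c,d}
round 2: (stable)
  FOLLOW(S)={$,b,c,d}  FOLLOW(A)={$,b,c,d}

FOLLOW(S) = ["$", "b", "c", "d"]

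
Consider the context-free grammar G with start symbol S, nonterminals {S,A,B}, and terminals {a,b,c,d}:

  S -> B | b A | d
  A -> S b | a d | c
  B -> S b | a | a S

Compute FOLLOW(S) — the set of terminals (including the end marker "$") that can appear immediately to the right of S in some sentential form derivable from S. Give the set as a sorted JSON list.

Compute FIRST by fixpoint:
round 1:
  A via A→a d: +{a}
  A via A→c: +{c}
  B via B→a: +{a}
  S via S→B: +{a}
  S via S→b A: +{b}
  S via S→d: +{d}
  S: {a,b,d}  A: {a,c}  B: {a}
round 2:
  A via A→S b: +{b,d}
  B via B→S b: +{b,d}
  S: {a,b,d}  A: {a,b,c,d}  B: {a,b,d}
round 3: — fixpoint
  S: {a,b,d}  A: {a,b,c,d}  B: {a,b,d}

FOLLOW sets:
seed FOLLOW(S) with $
round 1:
  A→S b: FOLLOW(S) ⊇ FIRST(b) = {b}; new: +{b}
  S→B: FOLLOW(B) ⊇ FOLLOW(S) ⊇ {$,b}; new: +{$,b}
  S→b A: FOLLOW(A) ⊇ FOLLOW(S) ⊇ {$,b}; new: +{$,b}
  FOLLOW[S]={$,b}  FOLLOW[A]={$,b}  FOLLOW[B]={$,b}
round 2: — fixpoint
  FOLLOW[S]={$,b}  FOLLOW[A]={$,b}  FOLLOW[B]={$,b}

FOLLOW(S) = ["$", "b"]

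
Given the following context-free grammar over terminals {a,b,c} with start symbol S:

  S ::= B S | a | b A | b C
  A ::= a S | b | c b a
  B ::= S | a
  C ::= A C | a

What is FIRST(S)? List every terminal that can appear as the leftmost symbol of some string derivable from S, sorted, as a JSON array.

FIRST sets, iterate to fixpoint:
iter 1:
  A via A→a S: +{a}
  A via A→b: +{b}
  A via A→c b a: +{c}
  B via B→a: +{a}
  C via C→A C: +{a,b,c}
  S via S→B S: +{a}
  S via S→b A: +{b}
  S: {a,b}  A: {a,b,c}  B: {a}  C: {a,b,c}
iter 2:
  B via B→S: +{b}
  S: {a,b}  A: {a,b,c}  B: {a,b}  C: {a,b,c}
iter 3: (no change)
  S: {a,b}  A: {a,b,c}  B: {a,b}  C: {a,b,c}

FIRST(S) = ["a", "b"]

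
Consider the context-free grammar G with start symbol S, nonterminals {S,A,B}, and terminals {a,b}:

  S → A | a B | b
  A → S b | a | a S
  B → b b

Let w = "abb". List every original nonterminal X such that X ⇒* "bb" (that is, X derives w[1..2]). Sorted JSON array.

Convert to CNF:
  S -> S T0 | T1 B | T1 S | a | b
  A -> S T0 | T1 S | a
  B -> T0 T0
  T0 -> b
  T1 -> a

CYK fill — only the sub-triangle for w[1..2]:
  cell(1,1) b: {S,T0}  orig:{S}
  cell(2,2) b: {S,T0}  orig:{S}
  cell(1,2) bb: {A,B,S}

Original NTs in T[1,2] deriving "bb": ["A", "B", "S"]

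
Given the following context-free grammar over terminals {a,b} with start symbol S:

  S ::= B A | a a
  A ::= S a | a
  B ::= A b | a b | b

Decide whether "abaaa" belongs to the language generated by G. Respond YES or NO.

Convert to CNF:
  S -> B A | T0 T0
  A -> S T0 | a
  B -> A T1 | T0 T1 | b
  T0 -> a
  T1 -> b

CYK table (by increasing span):
  T[0,0] 'a' = {A,T0}  orig:{A}
  T[1,1] 'b' = {B,T1}  orig:{B}
  T[2,2] 'a' = {A,T0}  orig:{A}
  T[3,3] 'a' = {A,T0}  orig:{A}
  T[4,4] 'a' = {A,T0}  orig:{A}
  T[0,1] 'ab' = {B}
  T[1,2] 'ba' = {S}
  T[2,3] 'aa' = {S}
  T[3,4] 'aa' = {S}
  T[0,2] 'aba' = {S}
  T[1,3] 'baa' = {A}
  T[2,4] 'aaa' = {A}
  T[0,3] 'abaa' = {A}
  T[1,4] 'baaa' = {S}
  T[0,4] 'abaaa' = {S}

S ∈ T[0,4] ⇒ YES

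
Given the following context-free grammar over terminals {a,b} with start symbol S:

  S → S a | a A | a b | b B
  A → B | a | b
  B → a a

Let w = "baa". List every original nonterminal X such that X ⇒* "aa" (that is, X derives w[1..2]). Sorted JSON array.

Convert to CNF:
  S -> S T0 | T0 A | T0 T1 | T1 B
  A -> T0 T0 | a | b
  B -> T0 T0
  T0 -> a
  T1 -> b

CYK fill, restricted to cells inside w[1..2]:
  [1..1]={A,T0}  "a"  orig:{A}
  [2..2]={A,T0}  "a"  orig:{A}
  [1..2]={A,B,S}  "aa"

Original NTs in T[1,2] deriving "aa": ["A", "B", "S"]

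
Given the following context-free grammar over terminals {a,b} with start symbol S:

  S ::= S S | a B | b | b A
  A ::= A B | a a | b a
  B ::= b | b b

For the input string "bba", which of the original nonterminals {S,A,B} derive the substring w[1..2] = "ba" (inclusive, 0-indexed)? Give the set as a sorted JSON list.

Convert to CNF:
  S -> S S | T0 B | T1 A | b
  A -> A B | T0 T0 | T1 T0
  B -> T1 T1 | b
  T0 -> a
  T1 -> b

Fill CYK table bottom-up, restricted to cells inside w[1..2]:
  cell(1,1) b: {B,S,T1}  orig:{B,S}
  cell(2,2) a: {T0}  orig:{}
  cell(1,2) ba: {A}

Original NTs in T[1,2] deriving "ba": ["A"]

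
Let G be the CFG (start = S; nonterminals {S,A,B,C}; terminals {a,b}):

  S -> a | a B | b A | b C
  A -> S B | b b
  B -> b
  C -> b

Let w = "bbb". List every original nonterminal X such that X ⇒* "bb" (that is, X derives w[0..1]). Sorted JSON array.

CNF form of G:
  S -> T0 A | T0 C | T1 B | a
  A -> S B | T0 T0
  B -> b
  C -> b
  T0 -> b
  T1 -> a

CYK table (by increasing span) (cells [i..j] with 0 ≤ i ≤ j ≤ 1 only):
  [0..0]={B,C,T0}  "b"  orig:{B,C}
  [1..1]={B,C,T0}  "b"  orig:{B,C}
  [0..1]={A,S}  "bb"

Original NTs in T[0,1] deriving "bb": ["A", "S"]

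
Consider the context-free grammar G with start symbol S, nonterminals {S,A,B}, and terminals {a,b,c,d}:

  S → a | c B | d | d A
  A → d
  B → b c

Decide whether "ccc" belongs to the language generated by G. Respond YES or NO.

CNF form of G:
  S -> T1 B | T2 A | a | d
  A -> d
  B -> T0 T1
  T0 -> b
  T1 -> c
  T2 -> d

Fill CYK table bottom-up:
  [0..0]={T1}  "c"  orig:{}
  [1..1]={T1}  "c"  orig:{}
  [2..2]={T1}  "c"  orig:{}
  [0..1]=∅  "cc"
  [1..2]=∅  "cc"
  [0..2]=∅  "ccc"

S ∉ T[0,2] ⇒ NO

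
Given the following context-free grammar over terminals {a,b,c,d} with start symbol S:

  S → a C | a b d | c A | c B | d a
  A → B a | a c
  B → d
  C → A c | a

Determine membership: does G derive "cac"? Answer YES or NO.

Convert to CNF:
  S -> T0 C | T0 X4 | T1 A | T1 B | T3 T0
  A -> B T0 | T0 T1
  B -> d
  C -> A T1 | a
  T0 -> a
  T1 -> c
  T2 -> b
  T3 -> d
  X4 -> T2 T3

CYK table (by increasing span):
  T[0,0] 'c' = {T1}  orig:{}
  T[1,1] 'a' = {C,T0}  orig:{C}
  T[2,2] 'c' = {T1}  orig:{}
  T[0,1] 'ca' = ∅
  T[1,2] 'ac' = {A}
  T[0,2] 'cac' = {S}

S ∈ T[0,2] ⇒ YES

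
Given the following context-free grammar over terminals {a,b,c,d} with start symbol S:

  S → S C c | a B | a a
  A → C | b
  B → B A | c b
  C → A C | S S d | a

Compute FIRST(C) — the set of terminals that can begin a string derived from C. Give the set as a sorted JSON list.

Compute FIRST by fixpoint:
[1]
  A via A→b: +{b}
  B via B→c b: +{c}
  C via C→A C: +{b}
  C via C→a: +{a}
  S via S→a B: +{a}
  FIRST[S]={a}  FIRST[A]={b}  FIRST[B]={c}  FIRST[C]={a,b}
[2]
  A via A→C: +{a}
  FIRST[S]={a}  FIRST[A]={a,b}  FIRST[B]={c}  FIRST[C]={a,b}
[3] (stable)
  FIRST[S]={a}  FIRST[A]={a,b}  FIRST[B]={c}  FIRST[C]={a,b}

FIRST(C) = ["a", "b"]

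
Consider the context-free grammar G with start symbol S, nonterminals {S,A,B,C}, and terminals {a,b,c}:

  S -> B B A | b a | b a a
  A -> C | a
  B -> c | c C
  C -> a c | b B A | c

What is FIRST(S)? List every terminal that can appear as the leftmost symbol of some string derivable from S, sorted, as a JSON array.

FIRST iteration:
[1]
  A via A→a: +{a}
  B via B→c: +{c}
  C via C→a c: +{a}
  C via C→b B A: +{b}
  C via C→c: +{c}
  S via S→B B A: +{c}
  S via S→b a: +{b}
  FIRST(S)={b,c}  FIRST(A)={a}  FIRST(B)={c}  FIRST(C)={a,b,c}
[2]
  A via A→C: +{b,c}
  FIRST(S)={b,c}  FIRST(A)={a,b,c}  FIRST(B)={c}  FIRST(C)={a,b,c}
[3] — fixpoint
  FIRST(S)={b,c}  FIRST(A)={a,b,c}  FIRST(B)={c}  FIRST(C)={a,b,c}

FIRST(S) = ["b", "c"]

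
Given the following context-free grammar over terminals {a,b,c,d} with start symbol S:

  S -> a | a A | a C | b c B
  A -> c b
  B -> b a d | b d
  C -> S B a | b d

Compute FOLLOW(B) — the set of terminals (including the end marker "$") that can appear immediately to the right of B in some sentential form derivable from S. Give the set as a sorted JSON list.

FIRST sets, iterate to fixpoint:
iter 1:
  A via A→c b: +{c}
  B via B→b a d: +{b}
  C via C→b d: +{b}
  S via S→a: +{a}
  S via S→b c B: +{b}
  FIRST[S]={a,b}  FIRST[A]={c}  FIRST[B]={b}  FIRST[C]={b}
iter 2:
  C via C→S B a: +{a}
  FIRST[S]={a,b}  FIRST[A]={c}  FIRST[B]={b}  FIRST[C]={a,b}
iter 3: — fixpoint
  FIRST[S]={a,b}  FIRST[A]={c}  FIRST[B]={b}  FIRST[C]={a,b}

Compute FOLLOW by fixpoint:
initialize: $ ∈ FOLLOW(S)
[1]
  C→S B a: FOLLOW(S) ⊇ FIRST(B) = {b}; new: +{b}
  C→S B a: FOLLOW(B) ⊇ FIRST(a) = {a}; new: +{a}
  S→a A: FOLLOW(A) ⊇ FOLLOW(S) ⊇ {$,b}; new: +{$,b}
  S→a C: FOLLOW(C) ⊇ FOLLOW(S) ⊇ {$,b}; new: +{$,b}
  S→b c B: FOLLOW(B) ⊇ FOLLOW(S) ⊇ {$,b}; new: +{$,b}
  FOLLOW[S]={$,b}  FOLLOW[A]={$,b}  FOLLOW[B]={$,a,b}  FOLLOW[C]={$,b}
[2] (no change)
  FOLLOW[S]={$,b}  FOLLOW[A]={$,b}  FOLLOW[B]={$,a,b}  FOLLOW[C]={$,b}

FOLLOW(B) = ["$", "a", "b"]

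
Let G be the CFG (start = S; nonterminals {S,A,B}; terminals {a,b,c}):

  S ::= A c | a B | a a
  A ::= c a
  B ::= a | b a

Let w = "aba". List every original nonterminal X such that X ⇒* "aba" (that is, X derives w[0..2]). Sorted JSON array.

Convert to CNF:
  S -> A T0 | T1 B | T1 T1
  A -> T0 T1
  B -> T2 T1 | a
  T0 -> c
  T1 -> a
  T2 -> b

Fill CYK table bottom-up (cells [i..j] with 0 ≤ i ≤ j ≤ 2 only):
  T[0,0] 'a' = {B,T1}  orig:{B}
  T[1,1] 'b' = {T2}  orig:{}
  T[2,2] 'a' = {B,T1}  orig:{B}
  T[0,1] 'ab' = ∅
  T[1,2] 'ba' = {B}
  T[0,2] 'aba' = {S}

Original NTs in T[0,2] deriving "aba": ["S"]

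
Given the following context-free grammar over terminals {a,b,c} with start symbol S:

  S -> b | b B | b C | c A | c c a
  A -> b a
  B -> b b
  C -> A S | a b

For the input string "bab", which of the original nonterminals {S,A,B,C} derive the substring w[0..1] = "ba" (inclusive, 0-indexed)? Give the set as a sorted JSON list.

CNF form of G:
  S -> T0 B | T0 C | T2 A | T2 X3 | b
  A -> T0 T1
  B -> T0 T0
  C -> A S | T1 T0
  T0 -> b
  T1 -> a
  T2 -> c
  X3 -> T2 T1

CYK table (by increasing span) (cells [i..j] with 0 ≤ i ≤ j ≤ 1 only):
  [0..0]={S,T0}  "b"  orig:{S}
  [1..1]={T1}  "a"  orig:{}
  [0..1]={A}  "ba"

Original NTs in T[0,1] deriving "ba": ["A"]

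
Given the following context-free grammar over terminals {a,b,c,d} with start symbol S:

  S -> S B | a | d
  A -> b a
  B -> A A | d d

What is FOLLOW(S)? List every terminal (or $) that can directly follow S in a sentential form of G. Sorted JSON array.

FIRST iteration:
pass 1:
  A via A→b a: +{b}
  B via B→A A: +{b}
  B via B→d d: +{d}
  S via S→a: +{a}
  S via S→d: +{d}
  S: {a,d}  A: {b}  B: {b,d}
pass 2: (stable)
  S: {a,d}  A: {b}  B: {b,d}

Compute FOLLOW by fixpoint:
seed FOLLOW(S) with $
iter 1:
  B→A A: FOLLOW(A) ⊇ FIRST(A) = {b}; new: +{b}
  S→S B: FOLLOW(S) ⊇ FIRST(B) = {b,d}; new: +{b,d}
  S→S B: FOLLOW(B) ⊇ FOLLOW(S) ⊇ {$,b,d}; new: +{$,b,d}
  FOLLOW(S)={$,b,d}  FOLLOW(A)={b}  FOLLOW(B)={$,b,d}
iter 2:
  B→A A: FOLLOW(A) ⊇ FOLLOW(B) ⊇ {$,b,d}; new: +{$,d}
  FOLLOW(S)={$,b,d}  FOLLOW(A)={$,b,d}  FOLLOW(B)={$,b,d}
iter 3: — fixpoint
  FOLLOW(S)={$,b,d}  FOLLOW(A)={$,b,d}  FOLLOW(B)={$,b,d}

FOLLOW(S) = ["$", "b", "d"]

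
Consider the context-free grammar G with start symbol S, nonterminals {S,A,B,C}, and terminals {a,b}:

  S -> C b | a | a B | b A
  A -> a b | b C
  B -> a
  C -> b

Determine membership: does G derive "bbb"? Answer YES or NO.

Convert to CNF:
  S -> C T1 | T0 B | T1 A | a
  A -> T0 T1 | T1 C
  B -> a
  C -> b
  T0 -> a
  T1 -> b

CYK table (by increasing span):
  cell(0,0) b: {C,T1}  orig:{C}
  cell(1,1) b: {C,T1}  orig:{C}
  cell(2,2) b: {C,T1}  orig:{C}
  cell(0,1) bb: {A,S}
  cell(1,2) bb: {A,S}
  cell(0,2) bbb: {S}

S ∈ T[0,2] ⇒ YES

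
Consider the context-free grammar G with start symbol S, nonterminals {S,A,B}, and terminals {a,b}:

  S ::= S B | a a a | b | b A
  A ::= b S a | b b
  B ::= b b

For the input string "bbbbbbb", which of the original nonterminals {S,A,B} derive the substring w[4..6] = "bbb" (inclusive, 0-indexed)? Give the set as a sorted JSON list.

CNF form of G:
  S -> S B | T0 A | T1 X3 | b
  A -> T0 T0 | T0 X2
  B -> T0 T0
  T0 -> b
  T1 -> a
  X2 -> S T1
  X3 -> T1 T1

Fill CYK table bottom-up (cells [i..j] with 4 ≤ i ≤ j ≤ 6 only):
  cell(4,4) b: {S,T0}  orig:{S}
  cell(5,5) b: {S,T0}  orig:{S}
  cell(6,6) b: {S,T0}  orig:{S}
  cell(4,5) bb: {A,B}
  cell(5,6) bb: {A,B}
  cell(4,6) bbb: {S}

Original NTs in T[4,6] deriving "bbb": ["S"]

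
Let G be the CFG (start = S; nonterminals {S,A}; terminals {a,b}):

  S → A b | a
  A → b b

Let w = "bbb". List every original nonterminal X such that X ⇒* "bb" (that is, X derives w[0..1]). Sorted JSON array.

CNF form of G:
  S -> A T0 | a
  A -> T0 T0
  T0 -> b

CYK table (by increasing span) (cells [i..j] with 0 ≤ i ≤ j ≤ 1 only):
  [0..0]={T0}  "b"  orig:{}
  [1..1]={T0}  "b"  orig:{}
  [0..1]={A}  "bb"

Original NTs in T[0,1] deriving "bb": ["A"]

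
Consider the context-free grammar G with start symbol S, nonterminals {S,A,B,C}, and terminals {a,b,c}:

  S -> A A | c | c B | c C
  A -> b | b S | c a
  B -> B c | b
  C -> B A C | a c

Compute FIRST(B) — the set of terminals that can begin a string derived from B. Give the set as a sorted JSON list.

Compute FIRST by fixpoint:
pass 1:
  A via A→b: +{b}
  A via A→c a: +{c}
  B via B→b: +{b}
  C via C→B A C: +{b}
  C via C→a c: +{a}
  S via S→A A: +{b,c}
  S: {b,c}  A: {b,c}  B: {b}  C: {a,b}
pass 2: (no change)
  S: {b,c}  A: {b,c}  B: {b}  C: {a,b}

FIRST(B) = ["b"]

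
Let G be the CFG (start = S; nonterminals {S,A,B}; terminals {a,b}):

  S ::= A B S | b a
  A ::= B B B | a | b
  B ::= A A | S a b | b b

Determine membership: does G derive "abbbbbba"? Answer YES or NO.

CNF form of G:
  S -> A X4 | T1 T0
  A -> B X2 | a | b
  B -> A A | S X3 | T1 T1
  T0 -> a
  T1 -> b
  X2 -> B B
  X3 -> T0 T1
  X4 -> B S

CYK table (by increasing span):
  [0..0]={A,T0}  "a"  orig:{A}
  [1..1]={A,T1}  "b"  orig:{A}
  [2..2]={A,T1}  "b"  orig:{A}
  [3..3]={A,T1}  "b"  orig:{A}
  [4..4]={A,T1}  "b"  orig:{A}
  [5..5]={A,T1}  "b"  orig:{A}
  [6..6]={A,T1}  "b"  orig:{A}
  [7..7]={A,T0}  "a"  orig:{A}
  [0..1]={B,X3}  "ab"  orig:{B}
  [1..2]={B}  "bb"
  [2..3]={B}  "bb"
  [3..4]={B}  "bb"
  [4..5]={B}  "bb"
  [5..6]={B}  "bb"
  [6..7]={B,S}  "ba"
  [0..2]=∅  "abb"
  [1..3]=∅  "bbb"
  [2..4]=∅  "bbb"
  [3..5]=∅  "bbb"
  [4..6]=∅  "bbb"
  [5..7]=∅  "bba"
  [0..3]={X2}  "abbb"  orig:{}
  [1..4]={X2}  "bbbb"  orig:{}
  [2..5]={X2}  "bbbb"  orig:{}
  [3..6]={X2}  "bbbb"  orig:{}
  [4..7]={X2,X4}  "bbba"  orig:{}
  [0..4]=∅  "abbbb"
  [1..5]=∅  "bbbbb"
  [2..6]=∅  "bbbbb"
  [3..7]={S}  "bbbba"
  [0..5]={A}  "abbbbb"
  [1..6]={A}  "bbbbbb"
  [2..7]={A}  "bbbbba"
  [0..6]={B}  "abbbbbb"
  [1..7]={B,X4}  "bbbbbba"  orig:{B}
  [0..7]={S}  "abbbbbba"

S ∈ T[0,7] ⇒ YES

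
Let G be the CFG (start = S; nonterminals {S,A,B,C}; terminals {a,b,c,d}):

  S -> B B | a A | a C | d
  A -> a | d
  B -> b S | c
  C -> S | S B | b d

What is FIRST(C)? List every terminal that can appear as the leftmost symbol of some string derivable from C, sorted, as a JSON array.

Compute FIRST by fixpoint:
round 1:
  A via A→a: +{a}
  A via A→d: +{d}
  B via B→b S: +{b}
  B via B→c: +{c}
  C via C→b d: +{b}
  S via S→B B: +{b,c}
  S via S→a A: +{a}
  S via S→d: +{d}
  FIRST(S)={a,b,c,d}  FIRST(A)={a,d}  FIRST(B)={b,c}  FIRST(C)={b}
round 2:
  C via C→S: +{a,c,d}
  FIRST(S)={a,b,c,d}  FIRST(A)={a,d}  FIRST(B)={b,c}  FIRST(C)={a,b,c,d}
round 3: (stable)
  FIRST(S)={a,b,c,d}  FIRST(A)={a,d}  FIRST(B)={b,c}  FIRST(C)={a,b,c,d}

FIRST(C) = ["a", "b", "c", "d"]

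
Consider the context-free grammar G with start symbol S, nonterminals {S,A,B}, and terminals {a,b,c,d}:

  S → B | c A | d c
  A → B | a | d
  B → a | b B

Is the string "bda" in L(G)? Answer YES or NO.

Convert to CNF:
  S -> T0 B | T1 A | T2 T1 | a
  A -> T0 B | a | d
  B -> T0 B | a
  T0 -> b
  T1 -> c
  T2 -> d

Fill CYK table bottom-up:
  [0..0]={T0}  "b"  orig:{}
  [1..1]={A,T2}  "d"  orig:{A}
  [2..2]={A,B,S}  "a"
  [0..1]=∅  "bd"
  [1..2]=∅  "da"
  [0..2]=∅  "bda"

S ∉ T[0,2] ⇒ NO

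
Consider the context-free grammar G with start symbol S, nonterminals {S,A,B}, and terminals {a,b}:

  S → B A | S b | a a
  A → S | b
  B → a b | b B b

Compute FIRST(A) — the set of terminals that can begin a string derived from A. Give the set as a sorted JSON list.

Compute FIRST by fixpoint:
[1]
  A via A→b: +{b}
  B via B→a b: +{a}
  B via B→b B b: +{b}
  S via S→B A: +{a,b}
  S: {a,b}  A: {b}  B: {a,b}
[2]
  A via A→S: +{a}
  S: {a,b}  A: {a,b}  B: {a,b}
[3] (stable)
  S: {a,b}  A: {a,b}  B: {a,b}

FIRST(A) = ["a", "b"]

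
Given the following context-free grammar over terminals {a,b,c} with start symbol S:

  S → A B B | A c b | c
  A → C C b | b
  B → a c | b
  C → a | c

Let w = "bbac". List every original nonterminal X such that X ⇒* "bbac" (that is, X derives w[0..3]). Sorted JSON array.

CNF form of G:
  S -> A X4 | A X5 | c
  A -> C X3 | b
  B -> T1 T2 | b
  C -> a | c
  T0 -> b
  T1 -> a
  T2 -> c
  X3 -> C T0
  X4 -> B B
  X5 -> T2 T0

Fill CYK table bottom-up (cells [i..j] with 0 ≤ i ≤ j ≤ 3 only):
  cell(0,0) b: {A,B,T0}  orig:{A,B}
  cell(1,1) b: {A,B,T0}  orig:{A,B}
  cell(2,2) a: {C,T1}  orig:{C}
  cell(3,3) c: {C,S,T2}  orig:{C,S}
  cell(0,1) bb: {X4}  orig:{}
  cell(1,2) ba: ∅
  cell(2,3) ac: {B}
  cell(0,2) bba: ∅
  cell(1,3) bac: {X4}  orig:{}
  cell(0,3) bbac: {S}

Original NTs in T[0,3] deriving "bbac": ["S"]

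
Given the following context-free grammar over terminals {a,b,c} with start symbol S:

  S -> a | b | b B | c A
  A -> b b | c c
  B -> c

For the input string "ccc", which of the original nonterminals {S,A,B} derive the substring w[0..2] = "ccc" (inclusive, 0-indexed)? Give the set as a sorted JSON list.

CNF form of G:
  S -> T0 B | T1 A | a | b
  A -> T0 T0 | T1 T1
  B -> c
  T0 -> b
  T1 -> c

CYK table (by increasing span) (cells [i..j] with 0 ≤ i ≤ j ≤ 2 only):
  T[0,0] 'c' = {B,T1}  orig:{B}
  T[1,1] 'c' = {B,T1}  orig:{B}
  T[2,2] 'c' = {B,T1}  orig:{B}
  T[0,1] 'cc' = {A}
  T[1,2] 'cc' = {A}
  T[0,2] 'ccc' = {S}

Original NTs in T[0,2] deriving "ccc": ["S"]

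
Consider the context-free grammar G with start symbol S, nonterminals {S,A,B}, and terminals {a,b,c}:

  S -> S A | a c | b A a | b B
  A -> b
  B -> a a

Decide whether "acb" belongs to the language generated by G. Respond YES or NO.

CNF form of G:
  S -> S A | T0 T1 | T2 B | T2 X3
  A -> b
  B -> T0 T0
  T0 -> a
  T1 -> c
  T2 -> b
  X3 -> A T0

CYK table (by increasing span):
  cell(0,0) a: {T0}  orig:{}
  cell(1,1) c: {T1}  orig:{}
  cell(2,2) b: {A,T2}  orig:{A}
  cell(0,1) ac: {S}
  cell(1,2) cb: ∅
  cell(0,2) acb: {S}

S ∈ T[0,2] ⇒ YES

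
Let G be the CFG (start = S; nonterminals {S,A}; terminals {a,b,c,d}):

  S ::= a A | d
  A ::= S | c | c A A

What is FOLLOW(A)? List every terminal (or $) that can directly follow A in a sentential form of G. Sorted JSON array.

FIRST sets, iterate to fixpoint:
[1]
  A via A→c: +{c}
  S via S→a A: +{a}
  S via S→d: +{d}
  S: {a,d}  A: {c}
[2]
  A via A→S: +{a,d}
  S: {a,d}  A: {a,c,d}
[3] — fixpoint
  S: {a,d}  A: {a,c,d}

Compute FOLLOW by fixpoint:
seed FOLLOW(S) with $
[1]
  A→c A A: FOLLOW(A) ⊇ FIRST(A) = {a,c,d}; new: +{a,c,d}
  S→a A: FOLLOW(A) ⊇ FOLLOW(S) ⊇ {$}; new: +{$}
  S: {$}  A: {$,a,c,d}
[2]
  A→S: FOLLOW(S) ⊇ FOLLOW(A) ⊇ {$,a,c,d}; new: +{a,c,d}
  S: {$,a,c,d}  A: {$,a,c,d}
[3] (no change)
  S: {$,a,c,d}  A: {$,a,c,d}

FOLLOW(A) = ["$", "a", "c", "d"]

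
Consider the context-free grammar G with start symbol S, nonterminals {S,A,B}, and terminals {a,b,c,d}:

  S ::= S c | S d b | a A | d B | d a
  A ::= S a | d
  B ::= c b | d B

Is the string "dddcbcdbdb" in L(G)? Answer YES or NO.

CNF form of G:
  S -> S T1 | S X4 | T0 A | T3 B | T3 T0
  A -> S T0 | d
  B -> T1 T2 | T3 B
  T0 -> a
  T1 -> c
  T2 -> b
  T3 -> d
  X4 -> T3 T2

CYK table (by increasing span):
  cell(0,0) d: {A,T3}  orig:{A}
  cell(1,1) d: {A,T3}  orig:{A}
  cell(2,2) d: {A,T3}  orig:{A}
  cell(3,3) c: {T1}  orig:{}
  cell(4,4) b: {T2}  orig:{}
  cell(5,5) c: {T1}  orig:{}
  cell(6,6) d: {A,T3}  orig:{A}
  cell(7,7) b: {T2}  orig:{}
  cell(8,8) d: {A,T3}  orig:{A}
  cell(9,9) b: {T2}  orig:{}
  cell(0,1) dd: ∅
  cell(1,2) dd: ∅
  cell(2,3) dc: ∅
  cell(3,4) cb: {B}
  cell(4,5) bc: ∅
  cell(5,6) cd: ∅
  cell(6,7) db: {X4}  orig:{}
  cell(7,8) bd: ∅
  cell(8,9) db: {X4}  orig:{}
  cell(0,2) ddd: ∅
  cell(1,3) ddc: ∅
  cell(2,4) dcb: {B,S}
  cell(3,5) cbc: ∅
  cell(4,6) bcd: ∅
  cell(5,7) cdb: ∅
  cell(6,8) dbd: ∅
  cell(7,9) bdb: ∅
  cell(0,3) dddc: ∅
  cell(1,4) ddcb: {B,S}
  cell(2,5) dcbc: {S}
  cell(3,6) cbcd: ∅
  cell(4,7) bcdb: ∅
  cell(5,8) cdbd: ∅
  cell(6,9) dbdb: ∅
  cell(0,4) dddcb: {B,S}
  cell(1,5) ddcbc: {S}
  cell(2,6) dcbcd: ∅
  cell(3,7) cbcdb: ∅
  cell(4,8) bcdbd: ∅
  cell(5,9) cdbdb: ∅
  cell(0,5) dddcbc: {S}
  cell(1,6) ddcbcd: ∅
  cell(2,7) dcbcdb: {S}
  cell(3,8) cbcdbd: ∅
  cell(4,9) bcdbdb: ∅
  cell(0,6) dddcbcd: ∅
  cell(1,7) ddcbcdb: {S}
  cell(2,8) dcbcdbd: ∅
  cell(3,9) cbcdbdb: ∅
  cell(0,7) dddcbcdb: {S}
  cell(1,8) ddcbcdbd: ∅
  cell(2,9) dcbcdbdb: {S}
  cell(0,8) dddcbcdbd: ∅
  cell(1,9) ddcbcdbdb: {S}
  cell(0,9) dddcbcdbdb: {S}

S ∈ T[0,9] ⇒ YES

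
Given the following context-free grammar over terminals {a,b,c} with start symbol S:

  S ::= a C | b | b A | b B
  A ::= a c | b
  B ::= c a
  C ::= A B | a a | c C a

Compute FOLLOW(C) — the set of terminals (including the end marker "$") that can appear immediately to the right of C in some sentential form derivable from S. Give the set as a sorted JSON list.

Compute FIRST by fixpoint:
round 1:
  A via A→a c: +{a}
  A via A→b: +{b}
  B via B→c a: +{c}
  C via C→A B: +{a,b}
  C via C→c C a: +{c}
  S via S→a C: +{a}
  S via S→b: +{b}
  FIRST(S)={a,b}  FIRST(A)={a,b}  FIRST(B)={c}  FIRST(C)={a,b,c}
round 2: (stable)
  FIRST(S)={a,b}  FIRST(A)={a,b}  FIRST(B)={c}  FIRST(C)={a,b,c}

FOLLOW iteration:
initialize: $ ∈ FOLLOW(S)
round 1:
  C→A B: FOLLOW(A) ⊇ FIRST(B) = {c}; new: +{c}
  C→c C a: FOLLOW(C) ⊇ FIRST(a) = {a}; new: +{a}
  S→a C: FOLLOW(C) ⊇ FOLLOW(S) ⊇ {$}; new: +{$}
  S→b A: FOLLOW(A) ⊇ FOLLOW(S) ⊇ {$}; new: +{$}
  S→b B: FOLLOW(B) ⊇ FOLLOW(S) ⊇ {$}; new: +{$}
  FOLLOW[S]={$}  FOLLOW[A]={$,c}  FOLLOW[B]={$}  FOLLOW[C]={$,a}
round 2:
  C→A B: FOLLOW(B) ⊇ FOLLOW(C) ⊇ {$,a}; new: +{a}
  FOLLOW[S]={$}  FOLLOW[A]={$,c}  FOLLOW[B]={$,a}  FOLLOW[C]={$,a}
round 3: (no change)
  FOLLOW[S]={$}  FOLLOW[A]={$,c}  FOLLOW[B]={$,a}  FOLLOW[C]={$,a}

FOLLOW(C) = ["$", "a"]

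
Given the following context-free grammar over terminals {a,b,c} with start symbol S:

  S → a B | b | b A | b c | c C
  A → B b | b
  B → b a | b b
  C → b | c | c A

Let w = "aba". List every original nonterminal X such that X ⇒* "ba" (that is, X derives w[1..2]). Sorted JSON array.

CNF form of G:
  S -> T0 A | T0 T2 | T1 B | T2 C | b
  A -> B T0 | b
  B -> T0 T0 | T0 T1
  C -> T2 A | b | c
  T0 -> b
  T1 -> a
  T2 -> c

CYK fill, restricted to cells inside w[1..2]:
  T[1,1] 'b' = {A,C,S,T0}  orig:{A,C,S}
  T[2,2] 'a' = {T1}  orig:{}
  T[1,2] 'ba' = {B}

Original NTs in T[1,2] deriving "ba": ["B"]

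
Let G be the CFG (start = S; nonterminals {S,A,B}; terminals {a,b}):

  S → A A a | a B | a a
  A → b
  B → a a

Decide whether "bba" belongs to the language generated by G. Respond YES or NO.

Convert to CNF:
  S -> A X1 | T0 B | T0 T0
  A -> b
  B -> T0 T0
  T0 -> a
  X1 -> A T0

Fill CYK table bottom-up:
  T[0,0] 'b' = {A}
  T[1,1] 'b' = {A}
  T[2,2] 'a' = {T0}  orig:{}
  T[0,1] 'bb' = ∅
  T[1,2] 'ba' = {X1}  orig:{}
  T[0,2] 'bba' = {S}

S ∈ T[0,2] ⇒ YES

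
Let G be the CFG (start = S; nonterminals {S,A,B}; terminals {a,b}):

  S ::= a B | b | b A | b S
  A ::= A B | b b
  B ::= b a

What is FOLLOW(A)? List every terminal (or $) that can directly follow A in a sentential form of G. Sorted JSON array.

FIRST iteration:
iter 1:
  A via A→b b: +{b}
  B via B→b a: +{b}
  S via S→a B: +{a}
  S via S→b: +{b}
  FIRST[S]={a,b}  FIRST[A]={b}  FIRST[B]={b}
iter 2: done
  FIRST[S]={a,b}  FIRST[A]={b}  FIRST[B]={b}

Compute FOLLOW by fixpoint:
initialize: $ ∈ FOLLOW(S)
iter 1:
  A→A B: FOLLOW(A) ⊇ FIRST(B) = {b}; new: +{b}
  A→A B: FOLLOW(B) ⊇ FOLLOW(A) ⊇ {b}; new: +{b}
  S→a B: FOLLOW(B) ⊇ FOLLOW(S) ⊇ {$}; new: +{$}
  S→b A: FOLLOW(A) ⊇ FOLLOW(S) ⊇ {$}; new: +{$}
  S: {$}  A: {$,b}  B: {$,b}
iter 2: (stable)
  S: {$}  A: {$,b}  B: {$,b}

FOLLOW(A) = ["$", "b"]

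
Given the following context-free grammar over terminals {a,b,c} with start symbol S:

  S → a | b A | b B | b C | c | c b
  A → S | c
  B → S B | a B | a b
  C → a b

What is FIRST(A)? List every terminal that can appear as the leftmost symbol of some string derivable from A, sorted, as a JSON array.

Compute FIRST by fixpoint:
round 1:
  A via A→c: +{c}
  B via B→a B: +{a}
  C via C→a b: +{a}
  S via S→a: +{a}
  S via S→b A: +{b}
  S via S→c: +{c}
  FIRST(S)={a,b,c}  FIRST(A)={c}  FIRST(B)={a}  FIRST(C)={a}
round 2:
  A via A→S: +{a,b}
  B via B→S B: +{b,c}
  FIRST(S)={a,b,c}  FIRST(A)={a,b,c}  FIRST(B)={a,b,c}  FIRST(C)={a}
round 3: (stable)
  FIRST(S)={a,b,c}  FIRST(A)={a,b,c}  FIRST(B)={a,b,c}  FIRST(C)={a}

FIRST(A) = ["a", "b", "c"]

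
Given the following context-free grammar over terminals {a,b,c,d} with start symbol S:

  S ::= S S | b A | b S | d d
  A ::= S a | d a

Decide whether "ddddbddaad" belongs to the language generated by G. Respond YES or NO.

Convert to CNF:
  S -> S S | T1 T1 | T2 A | T2 S
  A -> S T0 | T1 T0
  T0 -> a
  T1 -> d
  T2 -> b

CYK table (by increasing span):
  [0..0]={T1}  "d"  orig:{}
  [1..1]={T1}  "d"  orig:{}
  [2..2]={T1}  "d"  orig:{}
  [3..3]={T1}  "d"  orig:{}
  [4..4]={T2}  "b"  orig:{}
  [5..5]={T1}  "d"  orig:{}
  [6..6]={T1}  "d"  orig:{}
  [7..7]={T0}  "a"  orig:{}
  [8..8]={T0}  "a"  orig:{}
  [9..9]={T1}  "d"  orig:{}
  [0..1]={S}  "dd"
  [1..2]={S}  "dd"
  [2..3]={S}  "dd"
  [3..4]=∅  "db"
  [4..5]=∅  "bd"
  [5..6]={S}  "dd"
  [6..7]={A}  "da"
  [7..8]=∅  "aa"
  [8..9]=∅  "ad"
  [0..2]=∅  "ddd"
  [1..3]=∅  "ddd"
  [2..4]=∅  "ddb"
  [3..5]=∅  "dbd"
  [4..6]={S}  "bdd"
  [5..7]={A}  "dda"
  [6..8]=∅  "daa"
  [7..9]=∅  "aad"
  [0..3]={S}  "dddd"
  [1..4]=∅  "dddb"
  [2..5]=∅  "ddbd"
  [3..6]=∅  "dbdd"
  [4..7]={A,S}  "bdda"
  [5..8]=∅  "ddaa"
  [6..9]=∅  "daad"
  [0..4]=∅  "ddddb"
  [1..5]=∅  "dddbd"
  [2..6]={S}  "ddbdd"
  [3..7]=∅  "dbdda"
  [4..8]={A}  "bddaa"
  [5..9]=∅  "ddaad"
  [0..5]=∅  "ddddbd"
  [1..6]=∅  "dddbdd"
  [2..7]={A,S}  "ddbdda"
  [3..8]=∅  "dbddaa"
  [4..9]=∅  "bddaad"
  [0..6]={S}  "ddddbdd"
  [1..7]=∅  "dddbdda"
  [2..8]={A}  "ddbddaa"
  [3..9]=∅  "dbddaad"
  [0..7]={A,S}  "ddddbdda"
  [1..8]=∅  "dddbddaa"
  [2..9]=∅  "ddbddaad"
  [0..8]={A}  "ddddbddaa"
  [1..9]=∅  "dddbddaad"
  [0..9]=∅  "ddddbddaad"

S ∉ T[0,9] ⇒ NO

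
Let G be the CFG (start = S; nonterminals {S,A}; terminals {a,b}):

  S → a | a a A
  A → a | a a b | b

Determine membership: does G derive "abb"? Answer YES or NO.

Convert to CNF:
  S -> T0 X3 | a
  A -> T0 X2 | a | b
  T0 -> a
  T1 -> b
  X2 -> T0 T1
  X3 -> T0 A

Fill CYK table bottom-up:
  T[0,0] 'a' = {A,S,T0}  orig:{A,S}
  T[1,1] 'b' = {A,T1}  orig:{A}
  T[2,2] 'b' = {A,T1}  orig:{A}
  T[0,1] 'ab' = {X2,X3}  orig:{}
  T[1,2] 'bb' = ∅
  T[0,2] 'abb' = ∅

S ∉ T[0,2] ⇒ NO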